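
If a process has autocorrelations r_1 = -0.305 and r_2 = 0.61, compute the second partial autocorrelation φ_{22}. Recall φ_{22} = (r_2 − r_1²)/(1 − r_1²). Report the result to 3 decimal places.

φ_{22} = (r_2 − r_1²) / (1 − r_1²)
r_1² = (-0.305)² = 0.093025
Numerator = 0.61 − 0.0930 = 0.5170; denominator = 1 − 0.0930 = 0.9070
φ_{22} = 0.5170 / 0.9070 = 0.570

0.570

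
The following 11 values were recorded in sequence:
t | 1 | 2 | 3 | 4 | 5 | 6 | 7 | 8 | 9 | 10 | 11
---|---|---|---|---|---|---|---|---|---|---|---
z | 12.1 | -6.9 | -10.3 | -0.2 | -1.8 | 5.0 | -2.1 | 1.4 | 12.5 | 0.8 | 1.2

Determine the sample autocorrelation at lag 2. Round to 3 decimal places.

-0.233

Mean z̄ = (12.1 − 6.9 − 10.3 − 0.2 − 1.8 + 5.0 − 2.1 + 1.4 + 12.5 + 0.8 + 1.2)/11 = 1.0636
Numerator Σ_{t=1}^{9}(z_t−z̄)(z_{t+2}−z̄) = -112.1090
Denominator Σ(z_t−z̄)² = 480.6455
r_2 = -112.1090 / 480.6455 = -0.233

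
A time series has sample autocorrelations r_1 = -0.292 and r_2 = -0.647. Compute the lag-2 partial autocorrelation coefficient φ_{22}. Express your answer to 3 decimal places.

-0.801

φ_{22} = (r_2 − r_1²) / (1 − r_1²)
r_1² = (-0.292)² = 0.085264
Numerator = -0.647 − 0.0853 = -0.7323; denominator = 1 − 0.0853 = 0.9147
φ_{22} = -0.7323 / 0.9147 = -0.801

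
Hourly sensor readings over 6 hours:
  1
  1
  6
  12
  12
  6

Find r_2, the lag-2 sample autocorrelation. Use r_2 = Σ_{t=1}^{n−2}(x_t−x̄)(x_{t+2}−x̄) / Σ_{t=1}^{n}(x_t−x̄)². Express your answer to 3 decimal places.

-0.266

Mean x̄ = (1 + 1 + 6 + 12 + 12 + 6)/6 = 6.3333
Deviations from mean: -5.3333, -5.3333, -0.3333, 5.6667, 5.6667, -0.3333
Σ(x_t−x̄)(x_{t+2}−x̄) = (1.7778) + (-30.2222) + (-1.8889) + (-1.8889) = -32.2222
Denominator Σ(x_t−x̄)² = 121.3333
r_2 = -32.2222 / 121.3333 = -0.266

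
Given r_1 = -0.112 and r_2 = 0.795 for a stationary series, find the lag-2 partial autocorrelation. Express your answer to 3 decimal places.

φ_{22} = (r_2 − r_1²) / (1 − r_1²)
r_1² = (-0.112)² = 0.012544
Numerator = 0.795 − 0.0125 = 0.7825; denominator = 1 − 0.0125 = 0.9875
φ_{22} = 0.7825 / 0.9875 = 0.792

0.792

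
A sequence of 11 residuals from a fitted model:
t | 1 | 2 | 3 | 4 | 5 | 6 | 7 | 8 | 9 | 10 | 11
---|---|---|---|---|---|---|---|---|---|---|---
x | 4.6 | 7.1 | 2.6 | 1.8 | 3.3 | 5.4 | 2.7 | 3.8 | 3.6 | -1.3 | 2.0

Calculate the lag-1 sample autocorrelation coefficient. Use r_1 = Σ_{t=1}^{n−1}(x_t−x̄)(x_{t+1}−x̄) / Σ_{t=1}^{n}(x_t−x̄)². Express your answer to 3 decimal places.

0.138

Mean x̄ = (4.6 + 7.1 + 2.6 + 1.8 + 3.3 + 5.4 + 2.7 + 3.8 + 3.6 − 1.3 + 2.0)/11 = 3.2364
Numerator Σ_{t=1}^{10}(x_t−x̄)(x_{t+1}−x̄) = 6.4714
Denominator Σ(x_t−x̄)² = 46.7855
r_1 = 6.4714 / 46.7855 = 0.138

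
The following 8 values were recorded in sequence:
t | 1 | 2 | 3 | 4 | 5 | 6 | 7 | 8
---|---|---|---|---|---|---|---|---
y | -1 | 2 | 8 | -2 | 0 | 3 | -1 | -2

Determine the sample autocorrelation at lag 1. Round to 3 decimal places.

Mean ȳ = (-1 + 2 + 8 − 2 + 0 + 3 − 1 − 2)/8 = 0.8750
Deviations from mean: -1.8750, 1.1250, 7.1250, -2.8750, -0.8750, 2.1250, -1.8750, -2.8750
Σ(y_t−ȳ)(y_{t+1}−ȳ) = (-2.1094) + (8.0156) + (-20.4844) + (2.5156) + (-1.8594) + (-3.9844) + (5.3906) = -12.5156
Denominator Σ(y_t−ȳ)² = 80.8750
r_1 = -12.5156 / 80.8750 = -0.155

-0.155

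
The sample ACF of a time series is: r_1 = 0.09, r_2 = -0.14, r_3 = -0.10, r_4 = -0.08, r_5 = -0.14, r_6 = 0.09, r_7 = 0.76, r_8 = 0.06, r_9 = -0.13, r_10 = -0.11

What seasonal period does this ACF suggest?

The largest autocorrelation is r_7 = 0.76; the remaining lags stay at or below 0.09.
The dominant spike at lag 7 indicates a seasonal period of 7.

7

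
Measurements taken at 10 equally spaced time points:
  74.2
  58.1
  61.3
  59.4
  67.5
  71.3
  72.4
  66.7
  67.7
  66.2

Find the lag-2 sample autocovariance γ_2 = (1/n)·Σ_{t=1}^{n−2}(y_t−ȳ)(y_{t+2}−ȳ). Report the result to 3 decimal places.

-0.581

Mean ȳ = (74.2 + 58.1 + 61.3 + 59.4 + 67.5 + 71.3 + 72.4 + 66.7 + 67.7 + 66.2)/10 = 66.4800
Σ_{t=1}^{8}(y_t−ȳ)(y_{t+2}−ȳ) = -5.8088
γ_2 = -5.8088 / 10 = -0.581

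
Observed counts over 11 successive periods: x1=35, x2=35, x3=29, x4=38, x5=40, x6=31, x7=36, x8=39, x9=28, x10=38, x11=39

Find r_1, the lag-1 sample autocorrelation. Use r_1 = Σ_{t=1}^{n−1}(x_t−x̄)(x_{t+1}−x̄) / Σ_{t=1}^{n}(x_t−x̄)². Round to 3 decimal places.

-0.339

Mean x̄ = (35 + 35 + 29 + 38 + 40 + 31 + 36 + 39 + 28 + 38 + 39)/11 = 35.2727
Numerator Σ_{t=1}^{10}(x_t−x̄)(x_{t+1}−x̄) = -59.8017
Denominator Σ(x_t−x̄)² = 176.1818
r_1 = -59.8017 / 176.1818 = -0.339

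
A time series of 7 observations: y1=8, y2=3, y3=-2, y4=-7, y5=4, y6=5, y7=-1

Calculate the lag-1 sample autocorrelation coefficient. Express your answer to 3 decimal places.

Mean ȳ = (8 + 3 − 2 − 7 + 4 + 5 − 1)/7 = 1.4286
Deviations from mean: 6.5714, 1.5714, -3.4286, -8.4286, 2.5714, 3.5714, -2.4286
Numerator Σ_{t=1}^{6}(y_t−ȳ)(y_{t+1}−ȳ) = 12.6735
Denominator Σ(y_t−ȳ)² = 153.7143
r_1 = 12.6735 / 153.7143 = 0.082

0.082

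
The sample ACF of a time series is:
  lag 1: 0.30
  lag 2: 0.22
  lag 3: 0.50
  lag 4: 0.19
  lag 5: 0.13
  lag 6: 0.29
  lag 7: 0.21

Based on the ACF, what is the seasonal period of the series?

3

The largest autocorrelation is r_3 = 0.50; the remaining lags stay at or below 0.30. The elevated value at lag 1 (0.30), dropping to 0.22 at lag 2, reflects decaying short-term dependence rather than seasonality.
The dominant spike at lag 3 indicates a seasonal period of 3.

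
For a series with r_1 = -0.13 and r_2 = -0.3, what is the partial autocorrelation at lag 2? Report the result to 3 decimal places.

-0.322

φ_{22} = (r_2 − r_1²) / (1 − r_1²)
r_1² = (-0.13)² = 0.0169
Numerator = -0.3 − 0.0169 = -0.3169; denominator = 1 − 0.0169 = 0.9831
φ_{22} = -0.3169 / 0.9831 = -0.322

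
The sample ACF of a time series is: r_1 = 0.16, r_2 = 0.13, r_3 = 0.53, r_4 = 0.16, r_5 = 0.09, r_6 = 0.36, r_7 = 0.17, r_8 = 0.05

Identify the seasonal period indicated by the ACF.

The largest autocorrelation is r_3 = 0.53, with a weaker echo at lag 6 (0.36); the remaining lags stay at or below 0.17.
The dominant spike at lag 3 indicates a seasonal period of 3.

3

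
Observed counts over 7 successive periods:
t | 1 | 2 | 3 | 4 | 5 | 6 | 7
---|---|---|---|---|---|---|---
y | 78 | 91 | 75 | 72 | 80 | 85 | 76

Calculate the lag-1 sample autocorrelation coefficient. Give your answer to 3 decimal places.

Mean ȳ = (78 + 91 + 75 + 72 + 80 + 85 + 76)/7 = 79.5714
Deviations from mean: -1.5714, 11.4286, -4.5714, -7.5714, 0.4286, 5.4286, -3.5714
Σ(y_t−ȳ)(y_{t+1}−ȳ) = (-17.9592) + (-52.2449) + (34.6122) + (-3.2449) + (2.3265) + (-19.3878) = -55.8980
Denominator Σ(y_t−ȳ)² = 253.7143
r_1 = -55.8980 / 253.7143 = -0.220

-0.220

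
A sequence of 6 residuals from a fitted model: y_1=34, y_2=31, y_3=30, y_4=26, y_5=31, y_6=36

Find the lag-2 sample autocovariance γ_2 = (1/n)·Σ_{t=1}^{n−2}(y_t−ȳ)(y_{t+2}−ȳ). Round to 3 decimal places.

-4.370

Mean ȳ = (34 + 31 + 30 + 26 + 31 + 36)/6 = 31.3333
Σ_{t=1}^{4}(y_t−ȳ)(y_{t+2}−ȳ) = -26.2222
γ_2 = -26.2222 / 6 = -4.370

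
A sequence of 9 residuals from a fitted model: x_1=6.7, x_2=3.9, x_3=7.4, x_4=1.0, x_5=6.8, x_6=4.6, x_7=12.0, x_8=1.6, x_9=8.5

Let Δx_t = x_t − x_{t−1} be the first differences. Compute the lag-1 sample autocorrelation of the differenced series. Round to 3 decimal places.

First differences Δx: -2.8, 3.5, -6.4, 5.8, -2.2, 7.4, -10.4, 6.9
Mean of differences = 0.2250
Numerator Σ(Δx_t−Δx̄)(Δx_{t+1}−Δx̄) = -246.6131
Denominator Σ(Δx_t−Δx̄)² = 309.6550
r_1(Δx) = -246.6131 / 309.6550 = -0.796

-0.796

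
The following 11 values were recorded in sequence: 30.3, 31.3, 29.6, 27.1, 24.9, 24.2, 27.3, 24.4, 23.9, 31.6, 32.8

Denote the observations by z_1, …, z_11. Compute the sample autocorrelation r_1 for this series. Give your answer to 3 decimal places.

Mean z̄ = (30.3 + 31.3 + 29.6 + 27.1 + 24.9 + 24.2 + 27.3 + 24.4 + 23.9 + 31.6 + 32.8)/11 = 27.9455
Numerator Σ_{t=1}^{10}(z_t−z̄)(z_{t+1}−z̄) = 48.0370
Denominator Σ(z_t−z̄)² = 109.8273
r_1 = 48.0370 / 109.8273 = 0.437

0.437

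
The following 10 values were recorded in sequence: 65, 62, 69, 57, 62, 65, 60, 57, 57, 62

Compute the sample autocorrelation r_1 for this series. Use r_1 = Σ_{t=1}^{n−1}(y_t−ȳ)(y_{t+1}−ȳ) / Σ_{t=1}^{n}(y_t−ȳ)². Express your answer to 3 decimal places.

-0.062

Mean ȳ = (65 + 62 + 69 + 57 + 62 + 65 + 60 + 57 + 57 + 62)/10 = 61.6000
Numerator Σ_{t=1}^{9}(y_t−ȳ)(y_{t+1}−ȳ) = -8.9600
Denominator Σ(y_t−ȳ)² = 144.4000
r_1 = -8.9600 / 144.4000 = -0.062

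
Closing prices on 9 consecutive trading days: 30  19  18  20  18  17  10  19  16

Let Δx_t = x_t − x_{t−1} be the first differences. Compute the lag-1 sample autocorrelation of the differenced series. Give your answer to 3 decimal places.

-0.322

First differences Δx: -11, -1, 2, -2, -1, -7, 9, -3
Mean of differences = -1.7500
Numerator Σ(Δx_t−Δx̄)(Δx_{t+1}−Δx̄) = -79.0625
Denominator Σ(Δx_t−Δx̄)² = 245.5000
r_1(Δx) = -79.0625 / 245.5000 = -0.322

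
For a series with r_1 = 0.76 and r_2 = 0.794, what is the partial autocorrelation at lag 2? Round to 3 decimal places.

φ_{22} = (r_2 − r_1²) / (1 − r_1²)
r_1² = (0.76)² = 0.5776
Numerator = 0.794 − 0.5776 = 0.2164; denominator = 1 − 0.5776 = 0.4224
φ_{22} = 0.2164 / 0.4224 = 0.512

0.512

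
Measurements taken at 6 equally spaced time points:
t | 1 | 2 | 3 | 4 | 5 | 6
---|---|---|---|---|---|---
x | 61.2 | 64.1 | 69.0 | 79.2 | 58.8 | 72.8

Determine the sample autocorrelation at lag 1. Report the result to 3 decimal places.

-0.388

Mean x̄ = (61.2 + 64.1 + 69.0 + 79.2 + 58.8 + 72.8)/6 = 67.5167
Deviations from mean: -6.3167, -3.4167, 1.4833, 11.6833, -8.7167, 5.2833
Numerator Σ_{t=1}^{5}(x_t−x̄)(x_{t+1}−x̄) = -114.0486
Denominator Σ(x_t−x̄)² = 294.1683
r_1 = -114.0486 / 294.1683 = -0.388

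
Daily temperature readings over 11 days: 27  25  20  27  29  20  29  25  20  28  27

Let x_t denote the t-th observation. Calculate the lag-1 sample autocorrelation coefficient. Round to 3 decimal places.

-0.397

Mean x̄ = (27 + 25 + 20 + 27 + 29 + 20 + 29 + 25 + 20 + 28 + 27)/11 = 25.1818
Numerator Σ_{t=1}^{10}(x_t−x̄)(x_{t+1}−x̄) = -50.6694
Denominator Σ(x_t−x̄)² = 127.6364
r_1 = -50.6694 / 127.6364 = -0.397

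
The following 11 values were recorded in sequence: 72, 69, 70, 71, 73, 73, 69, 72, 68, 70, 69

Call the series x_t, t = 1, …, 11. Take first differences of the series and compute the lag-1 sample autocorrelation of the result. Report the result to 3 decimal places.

First differences Δx: -3, 1, 1, 2, 0, -4, 3, -4, 2, -1
Mean of differences = -0.3000
Numerator Σ(Δx_t−Δx̄)(Δx_{t+1}−Δx̄) = -33.7900
Denominator Σ(Δx_t−Δx̄)² = 60.1000
r_1(Δx) = -33.7900 / 60.1000 = -0.562

-0.562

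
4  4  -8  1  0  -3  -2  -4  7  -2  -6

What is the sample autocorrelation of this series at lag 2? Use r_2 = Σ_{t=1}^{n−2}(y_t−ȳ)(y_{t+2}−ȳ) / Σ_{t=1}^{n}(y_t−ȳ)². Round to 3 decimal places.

Mean ȳ = (4 + 4 − 8 + 1 + 0 − 3 − 2 − 4 + 7 − 2 − 6)/11 = -0.8182
Numerator Σ_{t=1}^{9}(y_t−ȳ)(y_{t+2}−ȳ) = -75.7025
Denominator Σ(y_t−ȳ)² = 207.6364
r_2 = -75.7025 / 207.6364 = -0.365

-0.365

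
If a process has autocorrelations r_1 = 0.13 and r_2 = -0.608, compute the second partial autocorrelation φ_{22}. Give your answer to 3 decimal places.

-0.636

φ_{22} = (r_2 − r_1²) / (1 − r_1²)
r_1² = (0.13)² = 0.0169
Numerator = -0.608 − 0.0169 = -0.6249; denominator = 1 − 0.0169 = 0.9831
φ_{22} = -0.6249 / 0.9831 = -0.636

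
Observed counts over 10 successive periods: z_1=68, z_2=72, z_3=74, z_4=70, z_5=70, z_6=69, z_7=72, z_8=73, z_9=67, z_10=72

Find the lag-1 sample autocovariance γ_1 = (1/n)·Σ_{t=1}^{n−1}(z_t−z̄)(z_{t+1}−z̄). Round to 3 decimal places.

Mean z̄ = (68 + 72 + 74 + 70 + 70 + 69 + 72 + 73 + 67 + 72)/10 = 70.7000
Σ_{t=1}^{9}(z_t−z̄)(z_{t+1}−z̄) = -12.3900
γ_1 = -12.3900 / 10 = -1.239

-1.239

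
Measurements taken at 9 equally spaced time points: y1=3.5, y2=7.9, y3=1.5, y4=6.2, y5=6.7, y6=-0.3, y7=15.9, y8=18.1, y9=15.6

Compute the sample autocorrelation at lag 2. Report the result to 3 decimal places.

0.061

Mean ȳ = (3.5 + 7.9 + 1.5 + 6.2 + 6.7 − 0.3 + 15.9 + 18.1 + 15.6)/9 = 8.3444
Σ(y_t−ȳ)(y_{t+2}−ȳ) = (33.1575) + (0.9531) + (11.2553) + (18.5375) + (-12.4247) + (-84.3314) + (54.8198) = 21.9672
Denominator Σ(y_t−ȳ)² = 357.4422
r_2 = 21.9672 / 357.4422 = 0.061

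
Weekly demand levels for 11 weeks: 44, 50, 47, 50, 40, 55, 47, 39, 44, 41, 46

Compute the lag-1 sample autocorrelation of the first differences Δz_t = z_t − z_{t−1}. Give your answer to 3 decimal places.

-0.586

First differences Δz: 6, -3, 3, -10, 15, -8, -8, 5, -3, 5
Mean of differences = 0.2000
Numerator Σ(Δz_t−Δz̄)(Δz_{t+1}−Δz̄) = -331.2400
Denominator Σ(Δz_t−Δz̄)² = 565.6000
r_1(Δz) = -331.2400 / 565.6000 = -0.586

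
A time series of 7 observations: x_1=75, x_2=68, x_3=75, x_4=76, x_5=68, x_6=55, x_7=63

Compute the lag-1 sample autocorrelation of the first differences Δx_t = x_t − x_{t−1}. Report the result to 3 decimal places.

-0.215

First differences Δx: -7, 7, 1, -8, -13, 8
Mean of differences = -2.0000
Numerator Σ(Δx_t−Δx̄)(Δx_{t+1}−Δx̄) = -80.0000
Denominator Σ(Δx_t−Δx̄)² = 372.0000
r_1(Δx) = -80.0000 / 372.0000 = -0.215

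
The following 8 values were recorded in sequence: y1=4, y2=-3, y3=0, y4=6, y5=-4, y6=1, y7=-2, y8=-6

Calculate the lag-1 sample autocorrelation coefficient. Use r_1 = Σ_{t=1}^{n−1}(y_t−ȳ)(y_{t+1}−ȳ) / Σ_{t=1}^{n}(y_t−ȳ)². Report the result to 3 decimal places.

Mean ȳ = (4 − 3 + 0 + 6 − 4 + 1 − 2 − 6)/8 = -0.5000
Deviations from mean: 4.5000, -2.5000, 0.5000, 6.5000, -3.5000, 1.5000, -1.5000, -5.5000
Numerator Σ_{t=1}^{7}(y_t−ȳ)(y_{t+1}−ȳ) = -31.2500
Denominator Σ(y_t−ȳ)² = 116.0000
r_1 = -31.2500 / 116.0000 = -0.269

-0.269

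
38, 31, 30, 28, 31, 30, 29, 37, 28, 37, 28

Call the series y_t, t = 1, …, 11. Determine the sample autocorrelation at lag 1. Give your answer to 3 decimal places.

Mean ȳ = (38 + 31 + 30 + 28 + 31 + 30 + 29 + 37 + 28 + 37 + 28)/11 = 31.5455
Numerator Σ_{t=1}^{10}(y_t−ȳ)(y_{t+1}−ȳ) = -62.3884
Denominator Σ(y_t−ȳ)² = 150.7273
r_1 = -62.3884 / 150.7273 = -0.414

-0.414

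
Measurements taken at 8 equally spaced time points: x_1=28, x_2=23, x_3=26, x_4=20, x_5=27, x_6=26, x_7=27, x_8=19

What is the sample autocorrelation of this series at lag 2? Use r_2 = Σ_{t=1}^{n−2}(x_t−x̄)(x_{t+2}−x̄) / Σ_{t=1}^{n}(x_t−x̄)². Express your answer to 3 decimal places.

Mean x̄ = (28 + 23 + 26 + 20 + 27 + 26 + 27 + 19)/8 = 24.5000
Σ(x_t−x̄)(x_{t+2}−x̄) = (5.2500) + (6.7500) + (3.7500) + (-6.7500) + (6.2500) + (-8.2500) = 7.0000
Denominator Σ(x_t−x̄)² = 82.0000
r_2 = 7.0000 / 82.0000 = 0.085

0.085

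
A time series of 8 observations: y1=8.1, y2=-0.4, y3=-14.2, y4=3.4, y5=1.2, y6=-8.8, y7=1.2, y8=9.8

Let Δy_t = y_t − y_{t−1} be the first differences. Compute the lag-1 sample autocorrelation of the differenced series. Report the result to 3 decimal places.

First differences Δy: -8.5, -13.8, 17.6, -2.2, -10.0, 10.0, 8.6
Mean of differences = 0.2429
Numerator Σ(Δy_t−Δȳ)(Δy_{t+1}−Δȳ) = -156.7476
Denominator Σ(Δy_t−Δȳ)² = 850.8371
r_1(Δy) = -156.7476 / 850.8371 = -0.184

-0.184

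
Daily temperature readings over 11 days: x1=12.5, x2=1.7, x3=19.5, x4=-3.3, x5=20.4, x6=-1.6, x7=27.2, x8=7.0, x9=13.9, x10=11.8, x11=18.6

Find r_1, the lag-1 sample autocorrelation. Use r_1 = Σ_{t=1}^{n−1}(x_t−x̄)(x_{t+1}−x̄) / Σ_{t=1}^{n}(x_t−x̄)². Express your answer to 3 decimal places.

Mean x̄ = (12.5 + 1.7 + 19.5 − 3.3 + 20.4 − 1.6 + 27.2 + 7.0 + 13.9 + 11.8 + 18.6)/11 = 11.6091
Numerator Σ_{t=1}^{10}(x_t−x̄)(x_{t+1}−x̄) = -738.4392
Denominator Σ(x_t−x̄)² = 953.7691
r_1 = -738.4392 / 953.7691 = -0.774

-0.774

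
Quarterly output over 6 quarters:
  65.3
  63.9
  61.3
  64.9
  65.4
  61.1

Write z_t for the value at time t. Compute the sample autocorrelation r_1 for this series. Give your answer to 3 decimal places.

-0.277

Mean z̄ = (65.3 + 63.9 + 61.3 + 64.9 + 65.4 + 61.1)/6 = 63.6500
Σ(z_t−z̄)(z_{t+1}−z̄) = (0.4125) + (-0.5875) + (-2.9375) + (2.1875) + (-4.4625) = -5.3875
Denominator Σ(z_t−z̄)² = 19.4350
r_1 = -5.3875 / 19.4350 = -0.277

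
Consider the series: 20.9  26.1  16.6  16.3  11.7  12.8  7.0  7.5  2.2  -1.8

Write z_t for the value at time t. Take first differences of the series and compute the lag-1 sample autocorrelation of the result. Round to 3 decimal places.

First differences Δz: 5.2, -9.5, -0.3, -4.6, 1.1, -5.8, 0.5, -5.3, -4.0
Mean of differences = -2.5222
Numerator Σ(Δz_t−Δz̄)(Δz_{t+1}−Δz̄) = -107.6027
Denominator Σ(Δz_t−Δz̄)² = 160.4756
r_1(Δz) = -107.6027 / 160.4756 = -0.671

-0.671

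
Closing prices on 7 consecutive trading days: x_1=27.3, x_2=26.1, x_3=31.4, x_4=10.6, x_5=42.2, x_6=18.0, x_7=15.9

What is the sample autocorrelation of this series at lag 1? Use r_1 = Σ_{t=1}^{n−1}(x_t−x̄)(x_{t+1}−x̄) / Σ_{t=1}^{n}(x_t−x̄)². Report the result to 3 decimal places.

-0.566

Mean x̄ = (27.3 + 26.1 + 31.4 + 10.6 + 42.2 + 18.0 + 15.9)/7 = 24.5000
Numerator Σ_{t=1}^{6}(x_t−x̄)(x_{t+1}−x̄) = -385.5700
Denominator Σ(x_t−x̄)² = 680.7200
r_1 = -385.5700 / 680.7200 = -0.566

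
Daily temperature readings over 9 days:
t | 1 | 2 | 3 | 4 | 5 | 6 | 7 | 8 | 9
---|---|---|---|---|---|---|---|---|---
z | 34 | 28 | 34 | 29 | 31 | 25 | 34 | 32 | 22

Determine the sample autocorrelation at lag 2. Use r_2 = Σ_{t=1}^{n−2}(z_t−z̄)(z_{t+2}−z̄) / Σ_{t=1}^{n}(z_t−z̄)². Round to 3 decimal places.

-0.073

Mean z̄ = (34 + 28 + 34 + 29 + 31 + 25 + 34 + 32 + 22)/9 = 29.8889
Σ(z_t−z̄)(z_{t+2}−z̄) = (16.9012) + (1.6790) + (4.5679) + (4.3457) + (4.5679) + (-10.3210) + (-32.4321) = -10.6914
Denominator Σ(z_t−z̄)² = 146.8889
r_2 = -10.6914 / 146.8889 = -0.073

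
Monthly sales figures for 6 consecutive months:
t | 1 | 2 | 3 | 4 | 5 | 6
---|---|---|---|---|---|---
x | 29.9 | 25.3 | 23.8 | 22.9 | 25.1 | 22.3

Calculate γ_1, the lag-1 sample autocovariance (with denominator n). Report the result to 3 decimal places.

Mean x̄ = (29.9 + 25.3 + 23.8 + 22.9 + 25.1 + 22.3)/6 = 24.8833
Σ_{t=1}^{5}(x_t−x̄)(x_{t+1}−x̄) = 2.7981
γ_1 = 2.7981 / 6 = 0.466

0.466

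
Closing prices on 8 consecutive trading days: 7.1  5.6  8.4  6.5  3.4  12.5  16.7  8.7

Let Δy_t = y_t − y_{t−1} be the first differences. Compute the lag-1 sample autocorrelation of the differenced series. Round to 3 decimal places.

First differences Δy: -1.5, 2.8, -1.9, -3.1, 9.1, 4.2, -8.0
Mean of differences = 0.2286
Numerator Σ(Δy_t−Δȳ)(Δy_{t+1}−Δȳ) = -29.8094
Denominator Σ(Δy_t−Δȳ)² = 187.3943
r_1(Δy) = -29.8094 / 187.3943 = -0.159

-0.159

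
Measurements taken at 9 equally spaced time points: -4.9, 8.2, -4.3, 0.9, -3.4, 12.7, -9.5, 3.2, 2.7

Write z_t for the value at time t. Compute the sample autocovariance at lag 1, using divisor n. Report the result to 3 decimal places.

Mean z̄ = (-4.9 + 8.2 − 4.3 + 0.9 − 3.4 + 12.7 − 9.5 + 3.2 + 2.7)/9 = 0.6222
Σ_{t=1}^{8}(z_t−z̄)(z_{t+1}−z̄) = -273.2005
γ_1 = -273.2005 / 9 = -30.356

-30.356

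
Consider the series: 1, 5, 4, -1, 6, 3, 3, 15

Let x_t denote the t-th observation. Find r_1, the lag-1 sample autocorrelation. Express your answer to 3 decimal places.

-0.145

Mean x̄ = (1 + 5 + 4 − 1 + 6 + 3 + 3 + 15)/8 = 4.5000
Numerator Σ_{t=1}^{7}(x_t−x̄)(x_{t+1}−x̄) = -23.2500
Denominator Σ(x_t−x̄)² = 160.0000
r_1 = -23.2500 / 160.0000 = -0.145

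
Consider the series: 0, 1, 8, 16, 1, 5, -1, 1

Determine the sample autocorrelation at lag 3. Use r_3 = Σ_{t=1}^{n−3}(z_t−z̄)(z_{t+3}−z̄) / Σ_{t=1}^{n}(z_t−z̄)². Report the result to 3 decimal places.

Mean z̄ = (0 + 1 + 8 + 16 + 1 + 5 − 1 + 1)/8 = 3.8750
Σ(z_t−z̄)(z_{t+3}−z̄) = (-46.9844) + (8.2656) + (4.6406) + (-59.1094) + (8.2656) = -84.9219
Denominator Σ(z_t−z̄)² = 228.8750
r_3 = -84.9219 / 228.8750 = -0.371

-0.371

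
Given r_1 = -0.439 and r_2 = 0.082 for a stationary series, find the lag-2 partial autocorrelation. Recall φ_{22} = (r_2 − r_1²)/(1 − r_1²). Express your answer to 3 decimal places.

-0.137

φ_{22} = (r_2 − r_1²) / (1 − r_1²)
r_1² = (-0.439)² = 0.192721
Numerator = 0.082 − 0.1927 = -0.1107; denominator = 1 − 0.1927 = 0.8073
φ_{22} = -0.1107 / 0.8073 = -0.137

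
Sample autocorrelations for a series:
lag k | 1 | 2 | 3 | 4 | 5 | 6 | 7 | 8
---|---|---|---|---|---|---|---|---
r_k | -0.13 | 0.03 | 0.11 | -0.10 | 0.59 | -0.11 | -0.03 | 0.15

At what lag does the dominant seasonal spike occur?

5

The largest autocorrelation is r_5 = 0.59; the remaining lags stay at or below 0.15.
The dominant spike at lag 5 indicates a seasonal period of 5.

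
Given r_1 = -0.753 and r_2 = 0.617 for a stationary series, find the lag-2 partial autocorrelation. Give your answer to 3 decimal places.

φ_{22} = (r_2 − r_1²) / (1 − r_1²)
r_1² = (-0.753)² = 0.567009
Numerator = 0.617 − 0.5670 = 0.0500; denominator = 1 − 0.5670 = 0.4330
φ_{22} = 0.0500 / 0.4330 = 0.115

0.115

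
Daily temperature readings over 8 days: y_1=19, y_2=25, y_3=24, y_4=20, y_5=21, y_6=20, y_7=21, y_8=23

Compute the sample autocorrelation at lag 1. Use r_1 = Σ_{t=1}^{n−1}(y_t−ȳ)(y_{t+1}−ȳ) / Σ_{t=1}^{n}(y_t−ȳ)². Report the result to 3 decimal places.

-0.079

Mean ȳ = (19 + 25 + 24 + 20 + 21 + 20 + 21 + 23)/8 = 21.6250
Deviations from mean: -2.6250, 3.3750, 2.3750, -1.6250, -0.6250, -1.6250, -0.6250, 1.3750
Σ(y_t−ȳ)(y_{t+1}−ȳ) = (-8.8594) + (8.0156) + (-3.8594) + (1.0156) + (1.0156) + (1.0156) + (-0.8594) = -2.5156
Denominator Σ(y_t−ȳ)² = 31.8750
r_1 = -2.5156 / 31.8750 = -0.079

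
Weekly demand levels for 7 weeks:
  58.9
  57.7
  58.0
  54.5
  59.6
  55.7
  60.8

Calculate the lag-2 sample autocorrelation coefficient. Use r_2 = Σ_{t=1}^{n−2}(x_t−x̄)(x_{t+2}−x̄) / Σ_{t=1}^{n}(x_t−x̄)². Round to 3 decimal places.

0.464

Mean x̄ = (58.9 + 57.7 + 58.0 + 54.5 + 59.6 + 55.7 + 60.8)/7 = 57.8857
Deviations from mean: 1.0143, -0.1857, 0.1143, -3.3857, 1.7143, -2.1857, 2.9143
Σ(x_t−x̄)(x_{t+2}−x̄) = (0.1159) + (0.6288) + (0.1959) + (7.4002) + (4.9959) = 13.3367
Denominator Σ(x_t−x̄)² = 28.7486
r_2 = 13.3367 / 28.7486 = 0.464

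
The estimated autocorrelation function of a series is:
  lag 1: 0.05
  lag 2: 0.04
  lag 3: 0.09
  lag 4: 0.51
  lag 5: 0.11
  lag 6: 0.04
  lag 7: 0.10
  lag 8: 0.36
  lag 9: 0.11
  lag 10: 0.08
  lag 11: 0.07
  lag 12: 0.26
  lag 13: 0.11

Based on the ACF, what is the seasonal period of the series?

4

The largest autocorrelation is r_4 = 0.51, with weaker echoes at lags 8 (0.36) and 12 (0.26); the remaining lags stay at or below 0.11.
The dominant spike at lag 4 indicates a seasonal period of 4.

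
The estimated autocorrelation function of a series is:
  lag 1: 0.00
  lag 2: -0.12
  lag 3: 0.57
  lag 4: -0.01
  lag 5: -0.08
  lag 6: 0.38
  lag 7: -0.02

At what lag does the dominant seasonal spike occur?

3

The largest autocorrelation is r_3 = 0.57, with a weaker echo at lag 6 (0.38); the remaining lags stay at or below 0.00.
The dominant spike at lag 3 indicates a seasonal period of 3.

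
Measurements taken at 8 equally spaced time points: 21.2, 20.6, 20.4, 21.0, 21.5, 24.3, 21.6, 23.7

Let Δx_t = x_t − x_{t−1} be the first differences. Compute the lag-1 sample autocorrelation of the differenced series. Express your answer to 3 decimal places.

First differences Δx: -0.6, -0.2, 0.6, 0.5, 2.8, -2.7, 2.1
Mean of differences = 0.3571
Numerator Σ(Δx_t−Δx̄)(Δx_{t+1}−Δx̄) = -12.0147
Denominator Σ(Δx_t−Δx̄)² = 19.6571
r_1(Δx) = -12.0147 / 19.6571 = -0.611

-0.611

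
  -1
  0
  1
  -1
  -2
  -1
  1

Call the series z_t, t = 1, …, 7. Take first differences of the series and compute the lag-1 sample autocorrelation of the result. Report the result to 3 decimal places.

0.196

First differences Δz: 1, 1, -2, -1, 1, 2
Mean of differences = 0.3333
Numerator Σ(Δz_t−Δz̄)(Δz_{t+1}−Δz̄) = 2.2222
Denominator Σ(Δz_t−Δz̄)² = 11.3333
r_1(Δz) = 2.2222 / 11.3333 = 0.196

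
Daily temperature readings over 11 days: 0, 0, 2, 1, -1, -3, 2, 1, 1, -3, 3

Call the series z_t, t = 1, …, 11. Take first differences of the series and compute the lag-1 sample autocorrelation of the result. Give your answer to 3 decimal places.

-0.379

First differences Δz: 0, 2, -1, -2, -2, 5, -1, 0, -4, 6
Mean of differences = 0.3000
Numerator Σ(Δz_t−Δz̄)(Δz_{t+1}−Δz̄) = -34.1900
Denominator Σ(Δz_t−Δz̄)² = 90.1000
r_1(Δz) = -34.1900 / 90.1000 = -0.379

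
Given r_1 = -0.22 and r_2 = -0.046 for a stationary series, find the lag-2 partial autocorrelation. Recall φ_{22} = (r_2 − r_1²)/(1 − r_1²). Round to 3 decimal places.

φ_{22} = (r_2 − r_1²) / (1 − r_1²)
r_1² = (-0.22)² = 0.0484
Numerator = -0.046 − 0.0484 = -0.0944; denominator = 1 − 0.0484 = 0.9516
φ_{22} = -0.0944 / 0.9516 = -0.099

-0.099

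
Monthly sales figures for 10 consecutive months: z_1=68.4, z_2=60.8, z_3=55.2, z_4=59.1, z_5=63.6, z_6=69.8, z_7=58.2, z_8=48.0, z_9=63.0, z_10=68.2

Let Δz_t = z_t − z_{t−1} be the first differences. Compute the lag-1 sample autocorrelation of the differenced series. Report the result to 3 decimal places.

First differences Δz: -7.6, -5.6, 3.9, 4.5, 6.2, -11.6, -10.2, 15.0, 5.2
Mean of differences = -0.0222
Numerator Σ(Δz_t−Δz̄)(Δz_{t+1}−Δz̄) = 37.6184
Denominator Σ(Δz_t−Δz̄)² = 653.6556
r_1(Δz) = 37.6184 / 653.6556 = 0.058

0.058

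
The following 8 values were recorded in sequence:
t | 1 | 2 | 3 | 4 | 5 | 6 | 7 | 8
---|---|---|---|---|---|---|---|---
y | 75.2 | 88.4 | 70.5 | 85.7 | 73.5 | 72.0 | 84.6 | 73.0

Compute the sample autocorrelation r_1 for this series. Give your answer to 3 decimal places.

Mean ȳ = (75.2 + 88.4 + 70.5 + 85.7 + 73.5 + 72.0 + 84.6 + 73.0)/8 = 77.8625
Numerator Σ_{t=1}^{7}(y_t−ȳ)(y_{t+1}−ȳ) = -244.2177
Denominator Σ(y_t−ȳ)² = 356.1988
r_1 = -244.2177 / 356.1988 = -0.686

-0.686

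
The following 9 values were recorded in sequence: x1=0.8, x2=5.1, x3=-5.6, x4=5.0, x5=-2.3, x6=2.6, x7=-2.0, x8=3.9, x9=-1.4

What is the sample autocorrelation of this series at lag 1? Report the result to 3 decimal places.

Mean x̄ = (0.8 + 5.1 − 5.6 + 5.0 − 2.3 + 2.6 − 2.0 + 3.9 − 1.4)/9 = 0.6778
Numerator Σ_{t=1}^{8}(x_t−x̄)(x_{t+1}−x̄) = -93.4205
Denominator Σ(x_t−x̄)² = 112.0956
r_1 = -93.4205 / 112.0956 = -0.833

-0.833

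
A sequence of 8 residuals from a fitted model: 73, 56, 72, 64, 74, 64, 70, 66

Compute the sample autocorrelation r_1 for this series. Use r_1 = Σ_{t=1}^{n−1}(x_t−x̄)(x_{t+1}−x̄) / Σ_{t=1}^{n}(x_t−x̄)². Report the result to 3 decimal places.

Mean x̄ = (73 + 56 + 72 + 64 + 74 + 64 + 70 + 66)/8 = 67.3750
Σ(x_t−x̄)(x_{t+1}−x̄) = (-63.9844) + (-52.6094) + (-15.6094) + (-22.3594) + (-22.3594) + (-8.8594) + (-3.6094) = -189.3906
Denominator Σ(x_t−x̄)² = 257.8750
r_1 = -189.3906 / 257.8750 = -0.734

-0.734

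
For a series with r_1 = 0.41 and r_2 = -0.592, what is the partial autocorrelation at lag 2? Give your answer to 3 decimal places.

φ_{22} = (r_2 − r_1²) / (1 − r_1²)
r_1² = (0.41)² = 0.1681
Numerator = -0.592 − 0.1681 = -0.7601; denominator = 1 − 0.1681 = 0.8319
φ_{22} = -0.7601 / 0.8319 = -0.914

-0.914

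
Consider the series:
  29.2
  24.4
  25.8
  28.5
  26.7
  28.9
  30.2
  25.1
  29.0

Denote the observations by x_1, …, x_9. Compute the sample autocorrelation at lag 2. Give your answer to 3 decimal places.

-0.140

Mean x̄ = (29.2 + 24.4 + 25.8 + 28.5 + 26.7 + 28.9 + 30.2 + 25.1 + 29.0)/9 = 27.5333
Σ(x_t−x̄)(x_{t+2}−x̄) = (-2.8889) + (-3.0289) + (1.4444) + (1.3211) + (-2.2222) + (-3.3256) + (3.9111) = -4.7889
Denominator Σ(x_t−x̄)² = 34.2800
r_2 = -4.7889 / 34.2800 = -0.140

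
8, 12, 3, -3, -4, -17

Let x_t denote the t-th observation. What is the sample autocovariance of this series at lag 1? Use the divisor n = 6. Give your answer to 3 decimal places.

Mean x̄ = (8 + 12 + 3 − 3 − 4 − 17)/6 = -0.1667
Deviations: 8.1667, 12.1667, 3.1667, -2.8333, -3.8333, -16.8333
Σ_{t=1}^{5}(x_t−x̄)(x_{t+1}−x̄) = 204.3056
γ_1 = 204.3056 / 6 = 34.051

34.051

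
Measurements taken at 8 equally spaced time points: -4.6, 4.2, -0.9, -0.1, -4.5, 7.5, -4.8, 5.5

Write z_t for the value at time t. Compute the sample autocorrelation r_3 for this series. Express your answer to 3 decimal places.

-0.287

Mean z̄ = (-4.6 + 4.2 − 0.9 − 0.1 − 4.5 + 7.5 − 4.8 + 5.5)/8 = 0.2875
Deviations from mean: -4.8875, 3.9125, -1.1875, -0.3875, -4.7875, 7.2125, -5.0875, 5.2125
Σ(z_t−z̄)(z_{t+3}−z̄) = (1.8939) + (-18.7311) + (-8.5648) + (1.9714) + (-24.9548) = -48.3855
Denominator Σ(z_t−z̄)² = 168.7488
r_3 = -48.3855 / 168.7488 = -0.287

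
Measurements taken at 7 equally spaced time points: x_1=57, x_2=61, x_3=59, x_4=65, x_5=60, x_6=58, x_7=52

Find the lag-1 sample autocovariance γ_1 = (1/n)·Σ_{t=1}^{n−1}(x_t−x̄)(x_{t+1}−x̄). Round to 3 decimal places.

Mean x̄ = (57 + 61 + 59 + 65 + 60 + 58 + 52)/7 = 58.8571
Deviations: -1.8571, 2.1429, 0.1429, 6.1429, 1.1429, -0.8571, -6.8571
Σ_{t=1}^{6}(x_t−x̄)(x_{t+1}−x̄) = 9.1224
γ_1 = 9.1224 / 7 = 1.303

1.303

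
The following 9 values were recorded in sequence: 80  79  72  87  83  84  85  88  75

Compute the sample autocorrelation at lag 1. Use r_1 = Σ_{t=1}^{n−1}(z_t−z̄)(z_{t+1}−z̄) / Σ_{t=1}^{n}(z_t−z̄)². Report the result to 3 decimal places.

-0.099

Mean z̄ = (80 + 79 + 72 + 87 + 83 + 84 + 85 + 88 + 75)/9 = 81.4444
Numerator Σ_{t=1}^{8}(z_t−z̄)(z_{t+1}−z̄) = -23.0864
Denominator Σ(z_t−z̄)² = 234.2222
r_1 = -23.0864 / 234.2222 = -0.099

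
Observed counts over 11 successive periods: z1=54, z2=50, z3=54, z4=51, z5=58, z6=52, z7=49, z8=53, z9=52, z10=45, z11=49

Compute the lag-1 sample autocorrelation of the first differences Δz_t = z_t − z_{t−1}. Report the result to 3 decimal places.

First differences Δz: -4, 4, -3, 7, -6, -3, 4, -1, -7, 4
Mean of differences = -0.5000
Numerator Σ(Δz_t−Δz̄)(Δz_{t+1}−Δz̄) = -112.7500
Denominator Σ(Δz_t−Δz̄)² = 214.5000
r_1(Δz) = -112.7500 / 214.5000 = -0.526

-0.526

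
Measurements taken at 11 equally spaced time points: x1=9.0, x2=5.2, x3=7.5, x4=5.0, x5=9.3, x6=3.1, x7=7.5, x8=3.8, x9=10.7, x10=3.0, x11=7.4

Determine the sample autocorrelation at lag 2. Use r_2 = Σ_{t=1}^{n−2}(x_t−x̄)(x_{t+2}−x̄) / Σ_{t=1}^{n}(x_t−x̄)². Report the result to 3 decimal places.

Mean x̄ = (9.0 + 5.2 + 7.5 + 5.0 + 9.3 + 3.1 + 7.5 + 3.8 + 10.7 + 3.0 + 7.4)/11 = 6.5000
Numerator Σ_{t=1}^{9}(x_t−x̄)(x_{t+2}−x̄) = 41.7600
Denominator Σ(x_t−x̄)² = 69.5800
r_2 = 41.7600 / 69.5800 = 0.600

0.600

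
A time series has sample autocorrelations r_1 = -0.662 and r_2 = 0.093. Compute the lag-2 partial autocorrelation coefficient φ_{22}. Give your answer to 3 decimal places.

φ_{22} = (r_2 − r_1²) / (1 − r_1²)
r_1² = (-0.662)² = 0.438244
Numerator = 0.093 − 0.4382 = -0.3452; denominator = 1 − 0.4382 = 0.5618
φ_{22} = -0.3452 / 0.5618 = -0.615

-0.615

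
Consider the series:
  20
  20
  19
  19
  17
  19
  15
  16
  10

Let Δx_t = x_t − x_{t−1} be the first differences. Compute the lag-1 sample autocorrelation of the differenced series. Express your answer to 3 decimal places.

-0.577

First differences Δx: 0, -1, 0, -2, 2, -4, 1, -6
Mean of differences = -1.2500
Numerator Σ(Δx_t−Δx̄)(Δx_{t+1}−Δx̄) = -28.5625
Denominator Σ(Δx_t−Δx̄)² = 49.5000
r_1(Δx) = -28.5625 / 49.5000 = -0.577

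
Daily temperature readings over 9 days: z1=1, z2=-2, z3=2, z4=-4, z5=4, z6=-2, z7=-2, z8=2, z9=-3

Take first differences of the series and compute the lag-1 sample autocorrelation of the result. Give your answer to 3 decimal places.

First differences Δz: -3, 4, -6, 8, -6, 0, 4, -5
Mean of differences = -0.5000
Numerator Σ(Δz_t−Δz̄)(Δz_{t+1}−Δz̄) = -150.2500
Denominator Σ(Δz_t−Δz̄)² = 200.0000
r_1(Δz) = -150.2500 / 200.0000 = -0.751

-0.751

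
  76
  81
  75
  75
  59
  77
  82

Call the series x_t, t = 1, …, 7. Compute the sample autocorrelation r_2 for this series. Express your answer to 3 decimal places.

Mean x̄ = (76 + 81 + 75 + 75 + 59 + 77 + 82)/7 = 75.0000
Deviations from mean: 1.0000, 6.0000, 0.0000, 0.0000, -16.0000, 2.0000, 7.0000
Σ(x_t−x̄)(x_{t+2}−x̄) = (0.0000) + (0.0000) + (0.0000) + (0.0000) + (-112.0000) = -112.0000
Denominator Σ(x_t−x̄)² = 346.0000
r_2 = -112.0000 / 346.0000 = -0.324

-0.324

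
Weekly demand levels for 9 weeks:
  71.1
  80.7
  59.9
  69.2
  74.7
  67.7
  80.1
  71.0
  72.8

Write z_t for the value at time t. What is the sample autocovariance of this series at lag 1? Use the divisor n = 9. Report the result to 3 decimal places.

-15.799

Mean z̄ = (71.1 + 80.7 + 59.9 + 69.2 + 74.7 + 67.7 + 80.1 + 71.0 + 72.8)/9 = 71.9111
Σ_{t=1}^{8}(z_t−z̄)(z_{t+1}−z̄) = -142.1901
γ_1 = -142.1901 / 9 = -15.799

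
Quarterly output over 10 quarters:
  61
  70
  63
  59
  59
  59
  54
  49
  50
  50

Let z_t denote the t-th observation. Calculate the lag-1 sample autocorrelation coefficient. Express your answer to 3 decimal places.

0.671

Mean z̄ = (61 + 70 + 63 + 59 + 59 + 59 + 54 + 49 + 50 + 50)/10 = 57.4000
Numerator Σ_{t=1}^{9}(z_t−z̄)(z_{t+1}−z̄) = 270.0400
Denominator Σ(z_t−z̄)² = 402.4000
r_1 = 270.0400 / 402.4000 = 0.671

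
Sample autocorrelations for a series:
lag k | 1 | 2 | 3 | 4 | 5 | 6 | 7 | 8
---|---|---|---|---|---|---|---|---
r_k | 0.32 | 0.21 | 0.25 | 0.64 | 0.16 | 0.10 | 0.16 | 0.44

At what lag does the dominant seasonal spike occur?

4

The largest autocorrelation is r_4 = 0.64, with a weaker echo at lag 8 (0.44); the remaining lags stay at or below 0.32. The elevated value at lag 1 (0.32), dropping to 0.21 at lag 2, reflects decaying short-term dependence rather than seasonality.
The dominant spike at lag 4 indicates a seasonal period of 4.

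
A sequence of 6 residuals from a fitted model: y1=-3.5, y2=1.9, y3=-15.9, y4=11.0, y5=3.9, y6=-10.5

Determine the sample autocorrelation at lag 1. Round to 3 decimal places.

-0.437

Mean ȳ = (-3.5 + 1.9 − 15.9 + 11.0 + 3.9 − 10.5)/6 = -2.1833
Deviations from mean: -1.3167, 4.0833, -13.7167, 13.1833, 6.0833, -8.3167
Σ(y_t−ȳ)(y_{t+1}−ȳ) = (-5.3764) + (-56.0097) + (-180.8314) + (80.1986) + (-50.5931) = -212.6119
Denominator Σ(y_t−ȳ)² = 486.5283
r_1 = -212.6119 / 486.5283 = -0.437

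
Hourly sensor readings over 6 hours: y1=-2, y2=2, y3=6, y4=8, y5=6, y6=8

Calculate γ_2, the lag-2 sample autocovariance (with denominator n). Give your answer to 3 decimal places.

Mean ȳ = (-2 + 2 + 6 + 8 + 6 + 8)/6 = 4.6667
Deviations: -6.6667, -2.6667, 1.3333, 3.3333, 1.3333, 3.3333
Σ_{t=1}^{4}(y_t−ȳ)(y_{t+2}−ȳ) = -4.8889
γ_2 = -4.8889 / 6 = -0.815

-0.815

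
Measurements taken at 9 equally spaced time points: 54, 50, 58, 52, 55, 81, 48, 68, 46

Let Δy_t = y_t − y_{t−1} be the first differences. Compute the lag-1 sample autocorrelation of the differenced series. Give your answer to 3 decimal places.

-0.709

First differences Δy: -4, 8, -6, 3, 26, -33, 20, -22
Mean of differences = -1.0000
Numerator Σ(Δy_t−Δȳ)(Δy_{t+1}−Δȳ) = -1961.0000
Denominator Σ(Δy_t−Δȳ)² = 2766.0000
r_1(Δy) = -1961.0000 / 2766.0000 = -0.709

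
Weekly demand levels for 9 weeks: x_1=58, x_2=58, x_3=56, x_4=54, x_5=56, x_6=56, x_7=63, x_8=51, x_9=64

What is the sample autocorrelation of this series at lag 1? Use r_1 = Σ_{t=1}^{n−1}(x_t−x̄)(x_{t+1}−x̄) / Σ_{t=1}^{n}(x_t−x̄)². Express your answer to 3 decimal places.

-0.563

Mean x̄ = (58 + 58 + 56 + 54 + 56 + 56 + 63 + 51 + 64)/9 = 57.3333
Numerator Σ_{t=1}^{8}(x_t−x̄)(x_{t+1}−x̄) = -75.4444
Denominator Σ(x_t−x̄)² = 134.0000
r_1 = -75.4444 / 134.0000 = -0.563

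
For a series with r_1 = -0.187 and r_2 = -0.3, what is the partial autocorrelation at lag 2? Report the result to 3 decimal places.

-0.347

φ_{22} = (r_2 − r_1²) / (1 − r_1²)
r_1² = (-0.187)² = 0.034969
Numerator = -0.3 − 0.0350 = -0.3350; denominator = 1 − 0.0350 = 0.9650
φ_{22} = -0.3350 / 0.9650 = -0.347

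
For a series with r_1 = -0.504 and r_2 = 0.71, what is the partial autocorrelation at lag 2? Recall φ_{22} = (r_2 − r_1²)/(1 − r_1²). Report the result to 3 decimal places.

φ_{22} = (r_2 − r_1²) / (1 − r_1²)
r_1² = (-0.504)² = 0.254016
Numerator = 0.71 − 0.2540 = 0.4560; denominator = 1 − 0.2540 = 0.7460
φ_{22} = 0.4560 / 0.7460 = 0.611

0.611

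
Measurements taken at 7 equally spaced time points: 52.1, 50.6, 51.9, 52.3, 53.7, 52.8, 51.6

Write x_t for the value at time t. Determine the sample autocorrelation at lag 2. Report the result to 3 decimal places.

Mean x̄ = (52.1 + 50.6 + 51.9 + 52.3 + 53.7 + 52.8 + 51.6)/7 = 52.1429
Deviations from mean: -0.0429, -1.5429, -0.2429, 0.1571, 1.5571, 0.6571, -0.5429
Numerator Σ_{t=1}^{5}(x_t−x̄)(x_{t+2}−x̄) = -1.3522
Denominator Σ(x_t−x̄)² = 5.6171
r_2 = -1.3522 / 5.6171 = -0.241

-0.241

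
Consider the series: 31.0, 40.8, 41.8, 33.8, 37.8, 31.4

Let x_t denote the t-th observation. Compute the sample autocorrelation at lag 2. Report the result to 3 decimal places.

-0.175

Mean x̄ = (31.0 + 40.8 + 41.8 + 33.8 + 37.8 + 31.4)/6 = 36.1000
Numerator Σ_{t=1}^{4}(x_t−x̄)(x_{t+2}−x̄) = -19.3800
Denominator Σ(x_t−x̄)² = 110.8600
r_2 = -19.3800 / 110.8600 = -0.175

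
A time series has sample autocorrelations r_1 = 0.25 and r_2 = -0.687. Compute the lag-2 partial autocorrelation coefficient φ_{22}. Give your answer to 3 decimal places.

-0.799

φ_{22} = (r_2 − r_1²) / (1 − r_1²)
r_1² = (0.25)² = 0.0625
Numerator = -0.687 − 0.0625 = -0.7495; denominator = 1 − 0.0625 = 0.9375
φ_{22} = -0.7495 / 0.9375 = -0.799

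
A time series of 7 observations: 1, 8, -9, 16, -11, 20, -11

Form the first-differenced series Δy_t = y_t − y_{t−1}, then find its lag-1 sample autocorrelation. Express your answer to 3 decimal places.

-0.835

First differences Δy: 7, -17, 25, -27, 31, -31
Mean of differences = -2.0000
Numerator Σ(Δy_t−Δȳ)(Δy_{t+1}−Δȳ) = -2997.0000
Denominator Σ(Δy_t−Δȳ)² = 3590.0000
r_1(Δy) = -2997.0000 / 3590.0000 = -0.835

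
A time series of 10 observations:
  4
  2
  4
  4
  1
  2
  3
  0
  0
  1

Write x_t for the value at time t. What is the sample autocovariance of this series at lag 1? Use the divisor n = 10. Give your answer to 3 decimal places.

Mean x̄ = (4 + 2 + 4 + 4 + 1 + 2 + 3 + 0 + 0 + 1)/10 = 2.1000
Σ_{t=1}^{9}(x_t−x̄)(x_{t+1}−x̄) = 5.9900
γ_1 = 5.9900 / 10 = 0.599

0.599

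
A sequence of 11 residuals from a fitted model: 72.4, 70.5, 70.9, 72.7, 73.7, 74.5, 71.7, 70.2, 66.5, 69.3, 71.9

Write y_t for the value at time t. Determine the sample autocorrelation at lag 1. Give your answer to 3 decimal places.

Mean ȳ = (72.4 + 70.5 + 70.9 + 72.7 + 73.7 + 74.5 + 71.7 + 70.2 + 66.5 + 69.3 + 71.9)/11 = 71.3000
Numerator Σ_{t=1}^{10}(y_t−ȳ)(y_{t+1}−ȳ) = 24.4400
Denominator Σ(y_t−ȳ)² = 48.7400
r_1 = 24.4400 / 48.7400 = 0.501

0.501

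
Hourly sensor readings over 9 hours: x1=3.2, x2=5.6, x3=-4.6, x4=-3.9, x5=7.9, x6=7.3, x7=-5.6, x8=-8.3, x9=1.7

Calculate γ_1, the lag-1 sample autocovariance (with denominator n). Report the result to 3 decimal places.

Mean x̄ = (3.2 + 5.6 − 4.6 − 3.9 + 7.9 + 7.3 − 5.6 − 8.3 + 1.7)/9 = 0.3667
Σ_{t=1}^{8}(x_t−x̄)(x_{t+1}−x̄) = 28.9022
γ_1 = 28.9022 / 9 = 3.211

3.211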